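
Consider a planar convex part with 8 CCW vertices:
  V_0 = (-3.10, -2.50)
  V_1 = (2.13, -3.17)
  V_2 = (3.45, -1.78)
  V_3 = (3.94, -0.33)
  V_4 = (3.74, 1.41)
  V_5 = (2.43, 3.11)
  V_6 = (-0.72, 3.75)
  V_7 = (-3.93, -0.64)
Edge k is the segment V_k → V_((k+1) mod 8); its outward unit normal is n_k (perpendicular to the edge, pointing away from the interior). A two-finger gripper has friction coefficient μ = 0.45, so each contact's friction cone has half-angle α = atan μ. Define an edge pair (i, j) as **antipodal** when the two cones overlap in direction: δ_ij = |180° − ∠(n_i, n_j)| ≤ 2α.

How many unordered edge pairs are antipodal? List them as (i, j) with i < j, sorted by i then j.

count = 8; pairs: (0,4), (0,5), (1,6), (2,6), (2,7), (3,6), (3,7), (4,7)

α = atan 0.45 = 24.23°;  2α = 48.46°
n_0 = (-0.1271, -0.9919)
n_1 = (+0.7251, -0.6886)
n_2 = (+0.9474, -0.3201)
n_3 = (+0.9935, +0.1142)
n_4 = (+0.7921, +0.6104)
n_5 = (+0.1991, +0.9800)
n_6 = (-0.8072, +0.5902)
n_7 = (-0.9132, -0.4075)
  (0,1): δ = 126.22°  ·
  (0,2): δ = 101.37°  ·
  (0,3): δ = 76.14°  ·
  (0,4): δ = 45.08°  ✓
  (0,5): δ = 4.18°  ✓
  (0,6): δ = 61.13°  ·
  (0,7): δ = 121.35°  ·
  (1,2): δ = 155.15°  ·
  (1,3): δ = 129.92°  ·
  (1,4): δ = 98.86°  ·
  (1,5): δ = 57.96°  ·
  (1,6): δ = 7.35°  ✓
  (1,7): δ = 67.57°  ·
  (2,3): δ = 154.77°  ·
  (2,4): δ = 123.71°  ·
  (2,5): δ = 82.81°  ·
  (2,6): δ = 17.50°  ✓
  (2,7): δ = 42.72°  ✓
  (3,4): δ = 148.94°  ·
  (3,5): δ = 108.04°  ·
  (3,6): δ = 42.73°  ✓
  (3,7): δ = 17.49°  ✓
  (4,5): δ = 139.10°  ·
  (4,6): δ = 73.79°  ·
  (4,7): δ = 13.57°  ✓
  (5,6): δ = 114.69°  ·
  (5,7): δ = 54.47°  ·
  (6,7): δ = 119.78°  ·
antipodal pairs: 8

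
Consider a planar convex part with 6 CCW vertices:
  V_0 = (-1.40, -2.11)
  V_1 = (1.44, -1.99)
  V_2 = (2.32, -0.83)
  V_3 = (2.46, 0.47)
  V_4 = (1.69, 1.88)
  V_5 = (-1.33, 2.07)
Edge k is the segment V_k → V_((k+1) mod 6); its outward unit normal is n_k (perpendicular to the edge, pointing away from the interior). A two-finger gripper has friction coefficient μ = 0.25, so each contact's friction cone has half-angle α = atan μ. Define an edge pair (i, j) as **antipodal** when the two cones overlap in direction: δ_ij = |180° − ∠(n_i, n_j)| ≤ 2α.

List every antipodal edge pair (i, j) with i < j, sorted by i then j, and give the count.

α = atan 0.25 = 14.04°;  2α = 28.07°
n_0 = (+0.0422, -0.9991)
n_1 = (+0.7967, -0.6044)
n_2 = (+0.9943, -0.1071)
n_3 = (+0.8777, +0.4793)
n_4 = (+0.0628, +0.9980)
n_5 = (-0.9999, +0.0167)
  (0,1): δ = 129.60°  ·
  (0,2): δ = 98.57°  ·
  (0,3): δ = 63.78°  ·
  (0,4): δ = 6.02°  ✓
  (0,5): δ = 86.62°  ·
  (1,2): δ = 148.96°  ·
  (1,3): δ = 114.18°  ·
  (1,4): δ = 56.42°  ·
  (1,5): δ = 36.23°  ·
  (2,3): δ = 145.21°  ·
  (2,4): δ = 87.45°  ·
  (2,5): δ = 5.19°  ✓
  (3,4): δ = 122.24°  ·
  (3,5): δ = 29.60°  ·
  (4,5): δ = 87.36°  ·
antipodal pairs: 2

count = 2; pairs: (0,4), (2,5)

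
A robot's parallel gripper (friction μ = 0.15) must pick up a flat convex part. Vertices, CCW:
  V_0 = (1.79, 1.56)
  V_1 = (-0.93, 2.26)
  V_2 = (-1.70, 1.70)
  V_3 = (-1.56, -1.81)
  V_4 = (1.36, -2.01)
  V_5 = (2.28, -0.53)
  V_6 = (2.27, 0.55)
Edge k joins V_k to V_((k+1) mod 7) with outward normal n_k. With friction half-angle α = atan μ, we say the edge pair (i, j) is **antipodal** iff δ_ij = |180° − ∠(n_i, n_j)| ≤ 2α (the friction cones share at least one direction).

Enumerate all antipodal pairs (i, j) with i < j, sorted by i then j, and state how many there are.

count = 2; pairs: (0,3), (2,5)

α = atan 0.15 = 8.53°;  2α = 17.06°
n_0 = (+0.2492, +0.9684)
n_1 = (-0.5882, +0.8087)
n_2 = (-0.9992, -0.0399)
n_3 = (-0.0683, -0.9977)
n_4 = (+0.8493, -0.5279)
n_5 = (+1.0000, +0.0093)
n_6 = (+0.9032, +0.4292)
  (0,1): δ = 129.54°  ·
  (0,2): δ = 73.28°  ·
  (0,3): δ = 10.51°  ✓
  (0,4): δ = 72.57°  ·
  (0,5): δ = 104.96°  ·
  (0,6): δ = 129.85°  ·
  (1,2): δ = 123.74°  ·
  (1,3): δ = 39.95°  ·
  (1,4): δ = 22.11°  ·
  (1,5): δ = 54.50°  ·
  (1,6): δ = 79.39°  ·
  (2,3): δ = 96.20°  ·
  (2,4): δ = 34.15°  ·
  (2,5): δ = 1.75°  ✓
  (2,6): δ = 23.14°  ·
  (3,4): δ = 117.95°  ·
  (3,5): δ = 85.55°  ·
  (3,6): δ = 60.66°  ·
  (4,5): δ = 147.60°  ·
  (4,6): δ = 122.71°  ·
  (5,6): δ = 155.11°  ·
antipodal pairs: 2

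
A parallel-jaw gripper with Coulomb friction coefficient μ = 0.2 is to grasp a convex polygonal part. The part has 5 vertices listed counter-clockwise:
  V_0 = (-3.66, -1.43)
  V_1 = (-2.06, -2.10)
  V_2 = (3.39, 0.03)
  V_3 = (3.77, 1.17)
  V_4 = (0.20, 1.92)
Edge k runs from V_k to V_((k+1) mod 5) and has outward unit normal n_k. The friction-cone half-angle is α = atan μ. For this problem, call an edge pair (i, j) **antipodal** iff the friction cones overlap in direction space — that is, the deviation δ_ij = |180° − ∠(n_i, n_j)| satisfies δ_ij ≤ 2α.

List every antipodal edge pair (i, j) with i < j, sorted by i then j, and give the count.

count = 2; pairs: (0,3), (1,4)

α = atan 0.2 = 11.31°;  2α = 22.62°
n_0 = (-0.3863, -0.9224)
n_1 = (+0.3640, -0.9314)
n_2 = (+0.9487, -0.3162)
n_3 = (+0.2056, +0.9786)
n_4 = (-0.6555, +0.7552)
  (0,1): δ = 135.93°  ·
  (0,2): δ = 85.71°  ·
  (0,3): δ = 10.86°  ✓
  (0,4): δ = 63.68°  ·
  (1,2): δ = 129.78°  ·
  (1,3): δ = 33.21°  ·
  (1,4): δ = 19.61°  ✓
  (2,3): δ = 83.43°  ·
  (2,4): δ = 30.61°  ·
  (3,4): δ = 127.18°  ·
antipodal pairs: 2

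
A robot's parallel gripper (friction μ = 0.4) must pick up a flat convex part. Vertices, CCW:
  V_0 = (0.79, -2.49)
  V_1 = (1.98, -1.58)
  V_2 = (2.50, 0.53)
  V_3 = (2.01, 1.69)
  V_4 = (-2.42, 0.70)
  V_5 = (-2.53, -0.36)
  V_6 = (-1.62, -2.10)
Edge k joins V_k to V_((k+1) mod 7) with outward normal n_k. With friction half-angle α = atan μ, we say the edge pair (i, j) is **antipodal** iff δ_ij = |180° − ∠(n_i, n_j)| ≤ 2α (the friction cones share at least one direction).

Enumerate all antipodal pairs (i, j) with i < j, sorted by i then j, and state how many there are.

α = atan 0.4 = 21.80°;  2α = 43.60°
n_0 = (+0.6075, -0.7944)
n_1 = (+0.9709, -0.2393)
n_2 = (+0.9212, +0.3891)
n_3 = (-0.2181, +0.9759)
n_4 = (-0.9947, +0.1032)
n_5 = (-0.8861, -0.4634)
n_6 = (-0.1597, -0.9872)
  (0,1): δ = 141.25°  ·
  (0,2): δ = 104.51°  ·
  (0,3): δ = 24.81°  ✓
  (0,4): δ = 46.67°  ·
  (0,5): δ = 80.20°  ·
  (0,6): δ = 133.40°  ·
  (1,2): δ = 143.26°  ·
  (1,3): δ = 63.56°  ·
  (1,4): δ = 7.92°  ✓
  (1,5): δ = 41.45°  ✓
  (1,6): δ = 94.65°  ·
  (2,3): δ = 100.30°  ·
  (2,4): δ = 28.82°  ✓
  (2,5): δ = 4.71°  ✓
  (2,6): δ = 57.91°  ·
  (3,4): δ = 108.52°  ·
  (3,5): δ = 74.99°  ·
  (3,6): δ = 21.79°  ✓
  (4,5): δ = 146.47°  ·
  (4,6): δ = 93.27°  ·
  (5,6): δ = 126.80°  ·
antipodal pairs: 6

count = 6; pairs: (0,3), (1,4), (1,5), (2,4), (2,5), (3,6)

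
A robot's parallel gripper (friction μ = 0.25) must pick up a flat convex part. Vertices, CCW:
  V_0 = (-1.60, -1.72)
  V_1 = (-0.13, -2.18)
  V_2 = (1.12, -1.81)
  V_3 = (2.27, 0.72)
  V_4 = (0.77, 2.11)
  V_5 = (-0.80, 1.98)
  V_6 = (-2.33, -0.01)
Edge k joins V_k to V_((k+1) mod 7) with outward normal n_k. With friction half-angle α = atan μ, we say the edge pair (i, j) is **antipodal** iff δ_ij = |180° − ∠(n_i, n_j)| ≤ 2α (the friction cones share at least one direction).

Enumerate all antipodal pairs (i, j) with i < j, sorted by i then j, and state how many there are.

count = 5; pairs: (0,3), (0,4), (1,4), (2,5), (3,6)

α = atan 0.25 = 14.04°;  2α = 28.07°
n_0 = (-0.2986, -0.9544)
n_1 = (+0.2838, -0.9589)
n_2 = (+0.9104, -0.4138)
n_3 = (+0.6797, +0.7335)
n_4 = (-0.0825, +0.9966)
n_5 = (-0.7928, +0.6095)
n_6 = (-0.9197, -0.3926)
  (0,1): δ = 146.14°  ·
  (0,2): δ = 97.07°  ·
  (0,3): δ = 25.44°  ✓
  (0,4): δ = 22.11°  ✓
  (0,5): δ = 69.82°  ·
  (0,6): δ = 130.49°  ·
  (1,2): δ = 130.93°  ·
  (1,3): δ = 59.31°  ·
  (1,4): δ = 11.76°  ✓
  (1,5): δ = 35.96°  ·
  (1,6): δ = 96.63°  ·
  (2,3): δ = 108.38°  ·
  (2,4): δ = 60.82°  ·
  (2,5): δ = 13.11°  ✓
  (2,6): δ = 47.56°  ·
  (3,4): δ = 132.45°  ·
  (3,5): δ = 84.73°  ·
  (3,6): δ = 24.06°  ✓
  (4,5): δ = 132.29°  ·
  (4,6): δ = 71.62°  ·
  (5,6): δ = 119.33°  ·
antipodal pairs: 5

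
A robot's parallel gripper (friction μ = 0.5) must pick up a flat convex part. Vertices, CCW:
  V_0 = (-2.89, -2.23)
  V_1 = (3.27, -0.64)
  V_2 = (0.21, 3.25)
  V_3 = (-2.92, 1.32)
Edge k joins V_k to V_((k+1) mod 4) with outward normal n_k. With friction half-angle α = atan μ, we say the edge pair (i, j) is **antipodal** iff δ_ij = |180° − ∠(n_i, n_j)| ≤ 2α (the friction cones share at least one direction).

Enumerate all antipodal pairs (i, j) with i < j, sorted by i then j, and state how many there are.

count = 2; pairs: (0,2), (1,3)

α = atan 0.5 = 26.57°;  2α = 53.13°
n_0 = (+0.2499, -0.9683)
n_1 = (+0.7860, +0.6183)
n_2 = (-0.5249, +0.8512)
n_3 = (-1.0000, -0.0085)
  (0,1): δ = 66.28°  ·
  (0,2): δ = 17.19°  ✓
  (0,3): δ = 76.01°  ·
  (1,2): δ = 96.53°  ·
  (1,3): δ = 37.71°  ✓
  (2,3): δ = 121.17°  ·
antipodal pairs: 2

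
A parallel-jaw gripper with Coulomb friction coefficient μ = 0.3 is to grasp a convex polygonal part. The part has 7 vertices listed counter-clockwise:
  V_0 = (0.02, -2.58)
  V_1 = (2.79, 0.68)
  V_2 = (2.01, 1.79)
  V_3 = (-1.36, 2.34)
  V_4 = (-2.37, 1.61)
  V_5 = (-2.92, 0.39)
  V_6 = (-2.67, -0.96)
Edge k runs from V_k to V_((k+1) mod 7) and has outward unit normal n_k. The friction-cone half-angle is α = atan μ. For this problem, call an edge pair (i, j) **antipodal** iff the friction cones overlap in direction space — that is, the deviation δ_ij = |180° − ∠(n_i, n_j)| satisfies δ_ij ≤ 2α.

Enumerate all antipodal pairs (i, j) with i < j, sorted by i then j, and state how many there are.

α = atan 0.3 = 16.70°;  2α = 33.40°
n_0 = (+0.7621, -0.6475)
n_1 = (+0.8182, +0.5749)
n_2 = (+0.1611, +0.9869)
n_3 = (-0.5858, +0.8105)
n_4 = (-0.9116, +0.4110)
n_5 = (-0.9833, -0.1821)
n_6 = (-0.5159, -0.8566)
  (0,1): δ = 104.55°  ·
  (0,2): δ = 58.91°  ·
  (0,3): δ = 13.79°  ✓
  (0,4): δ = 16.09°  ✓
  (0,5): δ = 50.85°  ·
  (0,6): δ = 99.30°  ·
  (1,2): δ = 134.37°  ·
  (1,3): δ = 89.24°  ·
  (1,4): δ = 59.36°  ·
  (1,5): δ = 24.60°  ✓
  (1,6): δ = 23.85°  ✓
  (2,3): δ = 134.87°  ·
  (2,4): δ = 105.00°  ·
  (2,5): δ = 70.24°  ·
  (2,6): δ = 21.79°  ✓
  (3,4): δ = 150.13°  ·
  (3,5): δ = 115.37°  ·
  (3,6): δ = 66.92°  ·
  (4,5): δ = 145.24°  ·
  (4,6): δ = 96.79°  ·
  (5,6): δ = 131.55°  ·
antipodal pairs: 5

count = 5; pairs: (0,3), (0,4), (1,5), (1,6), (2,6)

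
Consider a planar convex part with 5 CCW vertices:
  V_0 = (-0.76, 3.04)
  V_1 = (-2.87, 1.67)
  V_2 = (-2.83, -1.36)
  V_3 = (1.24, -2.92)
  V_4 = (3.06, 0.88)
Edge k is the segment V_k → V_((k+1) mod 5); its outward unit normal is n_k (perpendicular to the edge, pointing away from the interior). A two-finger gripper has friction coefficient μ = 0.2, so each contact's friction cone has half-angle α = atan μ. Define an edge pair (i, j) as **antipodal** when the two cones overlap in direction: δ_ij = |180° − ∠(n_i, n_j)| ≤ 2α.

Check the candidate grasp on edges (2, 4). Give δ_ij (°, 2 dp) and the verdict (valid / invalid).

α = atan 0.2 = 11.31°;  2α = 22.62°
edge 2: e_2 = (+4.07, -1.56);  n_2 = (-0.3579, -0.9338)
edge 4: e_4 = (-3.82, +2.16);  n_4 = (+0.4922, +0.8705)
∠(n_2, n_4) = 171.49°
δ = |180° − 171.49°| = 8.51°
8.51° ≤ 2α = 22.62°  →  valid

δ = 8.51°, valid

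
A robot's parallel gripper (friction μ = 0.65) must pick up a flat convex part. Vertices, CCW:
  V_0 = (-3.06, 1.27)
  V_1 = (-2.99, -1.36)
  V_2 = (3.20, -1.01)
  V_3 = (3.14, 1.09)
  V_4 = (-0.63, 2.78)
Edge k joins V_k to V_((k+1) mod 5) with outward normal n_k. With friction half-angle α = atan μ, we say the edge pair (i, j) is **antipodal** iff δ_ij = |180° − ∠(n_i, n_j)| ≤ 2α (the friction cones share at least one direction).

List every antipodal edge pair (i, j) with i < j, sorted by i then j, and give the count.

α = atan 0.65 = 33.02°;  2α = 66.05°
n_0 = (-0.9996, -0.0266)
n_1 = (+0.0565, -0.9984)
n_2 = (+0.9996, +0.0286)
n_3 = (+0.4091, +0.9125)
n_4 = (-0.5278, +0.8494)
  (0,1): δ = 88.29°  ·
  (0,2): δ = 0.11°  ✓
  (0,3): δ = 64.33°  ✓
  (0,4): δ = 120.33°  ·
  (1,2): δ = 91.60°  ·
  (1,3): δ = 27.38°  ✓
  (1,4): δ = 28.62°  ✓
  (2,3): δ = 115.78°  ·
  (2,4): δ = 59.78°  ✓
  (3,4): δ = 124.00°  ·
antipodal pairs: 5

count = 5; pairs: (0,2), (0,3), (1,3), (1,4), (2,4)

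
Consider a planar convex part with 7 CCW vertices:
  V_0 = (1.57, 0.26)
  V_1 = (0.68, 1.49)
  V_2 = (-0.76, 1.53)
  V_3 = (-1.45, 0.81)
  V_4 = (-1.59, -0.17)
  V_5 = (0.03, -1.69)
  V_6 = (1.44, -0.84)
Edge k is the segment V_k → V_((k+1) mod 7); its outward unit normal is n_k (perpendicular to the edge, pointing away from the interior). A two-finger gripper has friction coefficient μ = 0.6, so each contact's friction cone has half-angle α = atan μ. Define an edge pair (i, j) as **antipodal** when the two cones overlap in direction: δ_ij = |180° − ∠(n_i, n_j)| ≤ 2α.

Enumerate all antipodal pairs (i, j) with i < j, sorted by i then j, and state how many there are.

α = atan 0.6 = 30.96°;  2α = 61.93°
n_0 = (+0.8102, +0.5862)
n_1 = (+0.0278, +0.9996)
n_2 = (-0.7220, +0.6919)
n_3 = (-0.9899, +0.1414)
n_4 = (-0.6842, -0.7293)
n_5 = (+0.5163, -0.8564)
n_6 = (+0.9931, -0.1174)
  (0,1): δ = 127.48°  ·
  (0,2): δ = 79.67°  ·
  (0,3): δ = 44.02°  ✓
  (0,4): δ = 10.94°  ✓
  (0,5): δ = 85.19°  ·
  (0,6): δ = 137.37°  ·
  (1,2): δ = 132.19°  ·
  (1,3): δ = 96.54°  ·
  (1,4): δ = 41.58°  ✓
  (1,5): δ = 32.67°  ✓
  (1,6): δ = 84.85°  ·
  (2,3): δ = 144.35°  ·
  (2,4): δ = 89.39°  ·
  (2,5): δ = 15.14°  ✓
  (2,6): δ = 37.04°  ✓
  (3,4): δ = 125.05°  ·
  (3,5): δ = 50.79°  ✓
  (3,6): δ = 1.39°  ✓
  (4,5): δ = 105.74°  ·
  (4,6): δ = 53.56°  ✓
  (5,6): δ = 127.82°  ·
antipodal pairs: 9

count = 9; pairs: (0,3), (0,4), (1,4), (1,5), (2,5), (2,6), (3,5), (3,6), (4,6)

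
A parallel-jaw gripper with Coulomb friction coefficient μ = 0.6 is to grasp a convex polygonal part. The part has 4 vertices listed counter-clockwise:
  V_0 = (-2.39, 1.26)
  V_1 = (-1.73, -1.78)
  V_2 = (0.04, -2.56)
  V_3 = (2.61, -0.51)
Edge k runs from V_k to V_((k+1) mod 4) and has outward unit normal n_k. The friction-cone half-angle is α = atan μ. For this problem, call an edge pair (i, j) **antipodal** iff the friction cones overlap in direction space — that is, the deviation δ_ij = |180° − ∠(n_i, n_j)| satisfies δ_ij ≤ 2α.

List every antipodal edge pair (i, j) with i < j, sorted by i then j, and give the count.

count = 3; pairs: (0,3), (1,3), (2,3)

α = atan 0.6 = 30.96°;  2α = 61.93°
n_0 = (-0.9772, -0.2122)
n_1 = (-0.4033, -0.9151)
n_2 = (+0.6236, -0.7818)
n_3 = (+0.3337, +0.9427)
  (0,1): δ = 126.03°  ·
  (0,2): δ = 63.67°  ·
  (0,3): δ = 58.26°  ✓
  (1,2): δ = 117.64°  ·
  (1,3): δ = 4.29°  ✓
  (2,3): δ = 58.07°  ✓
antipodal pairs: 3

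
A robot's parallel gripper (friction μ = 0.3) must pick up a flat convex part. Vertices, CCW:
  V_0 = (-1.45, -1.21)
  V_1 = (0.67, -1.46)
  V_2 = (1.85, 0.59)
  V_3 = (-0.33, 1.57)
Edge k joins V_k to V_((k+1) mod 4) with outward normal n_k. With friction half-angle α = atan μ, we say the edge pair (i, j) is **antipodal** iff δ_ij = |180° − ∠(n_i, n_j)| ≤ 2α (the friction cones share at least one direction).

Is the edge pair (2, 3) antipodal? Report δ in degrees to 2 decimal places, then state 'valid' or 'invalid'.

δ = 87.74°, invalid

α = atan 0.3 = 16.70°;  2α = 33.40°
edge 2: e_2 = (-2.18, +0.98);  n_2 = (+0.4100, +0.9121)
edge 3: e_3 = (-1.12, -2.78);  n_3 = (-0.9276, +0.3737)
∠(n_2, n_3) = 92.26°
δ = |180° − 92.26°| = 87.74°
87.74° > 2α = 33.40°  →  invalid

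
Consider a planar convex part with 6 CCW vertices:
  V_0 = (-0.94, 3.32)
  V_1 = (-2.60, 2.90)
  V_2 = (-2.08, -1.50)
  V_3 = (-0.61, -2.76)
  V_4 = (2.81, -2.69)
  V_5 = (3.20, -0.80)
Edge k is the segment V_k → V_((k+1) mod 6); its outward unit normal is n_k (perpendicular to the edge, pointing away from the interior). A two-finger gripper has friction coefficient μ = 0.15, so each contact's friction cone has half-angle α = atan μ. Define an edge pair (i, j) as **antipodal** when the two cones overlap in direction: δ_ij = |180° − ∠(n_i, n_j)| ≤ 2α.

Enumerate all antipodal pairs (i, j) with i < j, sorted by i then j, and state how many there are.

count = 2; pairs: (0,3), (2,5)

α = atan 0.15 = 8.53°;  2α = 17.06°
n_0 = (-0.2453, +0.9695)
n_1 = (-0.9931, -0.1174)
n_2 = (-0.6508, -0.7593)
n_3 = (+0.0205, -0.9998)
n_4 = (+0.9794, -0.2021)
n_5 = (+0.7054, +0.7088)
  (0,1): δ = 97.46°  ·
  (0,2): δ = 54.80°  ·
  (0,3): δ = 13.03°  ✓
  (0,4): δ = 64.14°  ·
  (0,5): δ = 120.94°  ·
  (1,2): δ = 137.34°  ·
  (1,3): δ = 95.57°  ·
  (1,4): δ = 18.40°  ·
  (1,5): δ = 38.40°  ·
  (2,3): δ = 138.23°  ·
  (2,4): δ = 61.06°  ·
  (2,5): δ = 4.26°  ✓
  (3,4): δ = 102.83°  ·
  (3,5): δ = 46.03°  ·
  (4,5): δ = 123.20°  ·
antipodal pairs: 2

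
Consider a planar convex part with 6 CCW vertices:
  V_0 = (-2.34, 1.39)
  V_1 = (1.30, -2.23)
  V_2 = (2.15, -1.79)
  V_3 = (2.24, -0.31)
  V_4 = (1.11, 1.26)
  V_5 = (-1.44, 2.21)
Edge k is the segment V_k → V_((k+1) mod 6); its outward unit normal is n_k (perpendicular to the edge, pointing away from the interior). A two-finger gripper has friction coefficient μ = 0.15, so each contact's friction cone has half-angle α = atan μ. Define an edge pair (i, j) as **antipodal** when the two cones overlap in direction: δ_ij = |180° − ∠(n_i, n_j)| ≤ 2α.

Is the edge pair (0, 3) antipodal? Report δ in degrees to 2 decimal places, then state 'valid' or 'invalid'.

δ = 9.41°, valid

α = atan 0.15 = 8.53°;  2α = 17.06°
edge 0: e_0 = (+3.64, -3.62);  n_0 = (-0.7052, -0.7091)
edge 3: e_3 = (-1.13, +1.57);  n_3 = (+0.8116, +0.5842)
∠(n_0, n_3) = 170.59°
δ = |180° − 170.59°| = 9.41°
9.41° ≤ 2α = 17.06°  →  valid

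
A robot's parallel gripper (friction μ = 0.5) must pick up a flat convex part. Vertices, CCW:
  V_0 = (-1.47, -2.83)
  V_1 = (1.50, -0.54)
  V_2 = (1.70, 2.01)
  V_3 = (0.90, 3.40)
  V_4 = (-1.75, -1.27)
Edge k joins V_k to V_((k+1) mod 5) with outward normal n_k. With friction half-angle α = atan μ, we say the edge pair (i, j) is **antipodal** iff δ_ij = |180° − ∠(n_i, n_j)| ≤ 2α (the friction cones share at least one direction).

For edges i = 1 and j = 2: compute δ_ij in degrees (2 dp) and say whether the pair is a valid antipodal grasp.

α = atan 0.5 = 26.57°;  2α = 53.13°
edge 1: e_1 = (+0.20, +2.55);  n_1 = (+0.9969, -0.0782)
edge 2: e_2 = (-0.80, +1.39);  n_2 = (+0.8667, +0.4988)
∠(n_1, n_2) = 34.41°
δ = |180° − 34.41°| = 145.59°
145.59° > 2α = 53.13°  →  invalid

δ = 145.59°, invalid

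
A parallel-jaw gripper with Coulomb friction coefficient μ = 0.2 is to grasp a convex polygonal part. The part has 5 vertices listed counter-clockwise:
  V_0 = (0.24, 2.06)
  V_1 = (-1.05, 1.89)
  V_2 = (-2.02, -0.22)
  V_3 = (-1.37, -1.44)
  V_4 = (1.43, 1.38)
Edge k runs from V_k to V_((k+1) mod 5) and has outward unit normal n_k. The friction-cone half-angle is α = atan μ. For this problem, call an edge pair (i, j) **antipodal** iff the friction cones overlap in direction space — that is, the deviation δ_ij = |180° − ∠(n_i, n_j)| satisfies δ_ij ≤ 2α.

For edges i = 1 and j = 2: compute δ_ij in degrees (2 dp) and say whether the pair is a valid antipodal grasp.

α = atan 0.2 = 11.31°;  2α = 22.62°
edge 1: e_1 = (-0.97, -2.11);  n_1 = (-0.9086, +0.4177)
edge 2: e_2 = (+0.65, -1.22);  n_2 = (-0.8826, -0.4702)
∠(n_1, n_2) = 52.74°
δ = |180° − 52.74°| = 127.26°
127.26° > 2α = 22.62°  →  invalid

δ = 127.26°, invalid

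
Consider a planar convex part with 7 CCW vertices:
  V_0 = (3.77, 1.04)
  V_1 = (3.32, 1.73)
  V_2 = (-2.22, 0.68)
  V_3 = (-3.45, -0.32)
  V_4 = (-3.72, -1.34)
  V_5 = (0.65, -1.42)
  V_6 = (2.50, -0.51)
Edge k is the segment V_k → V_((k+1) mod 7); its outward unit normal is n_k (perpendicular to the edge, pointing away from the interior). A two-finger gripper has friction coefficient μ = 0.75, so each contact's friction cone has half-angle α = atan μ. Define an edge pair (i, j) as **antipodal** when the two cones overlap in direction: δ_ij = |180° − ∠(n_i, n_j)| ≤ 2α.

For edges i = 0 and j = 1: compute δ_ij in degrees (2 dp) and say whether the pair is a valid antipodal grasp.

α = atan 0.75 = 36.87°;  2α = 73.74°
edge 0: e_0 = (-0.45, +0.69);  n_0 = (+0.8376, +0.5463)
edge 1: e_1 = (-5.54, -1.05);  n_1 = (-0.1862, +0.9825)
∠(n_0, n_1) = 67.62°
δ = |180° − 67.62°| = 112.38°
112.38° > 2α = 73.74°  →  invalid

δ = 112.38°, invalid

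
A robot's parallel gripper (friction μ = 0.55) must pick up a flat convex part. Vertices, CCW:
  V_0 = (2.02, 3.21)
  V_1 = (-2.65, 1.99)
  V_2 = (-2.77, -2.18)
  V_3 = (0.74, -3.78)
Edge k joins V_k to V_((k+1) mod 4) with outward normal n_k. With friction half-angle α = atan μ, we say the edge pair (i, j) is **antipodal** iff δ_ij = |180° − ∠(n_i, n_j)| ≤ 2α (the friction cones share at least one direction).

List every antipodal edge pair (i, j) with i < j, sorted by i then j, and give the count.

α = atan 0.55 = 28.81°;  2α = 57.62°
n_0 = (-0.2528, +0.9675)
n_1 = (-0.9996, +0.0288)
n_2 = (-0.4148, -0.9099)
n_3 = (+0.9836, -0.1801)
  (0,1): δ = 106.29°  ·
  (0,2): δ = 39.15°  ✓
  (0,3): δ = 64.98°  ·
  (1,2): δ = 112.86°  ·
  (1,3): δ = 8.73°  ✓
  (2,3): δ = 75.87°  ·
antipodal pairs: 2

count = 2; pairs: (0,2), (1,3)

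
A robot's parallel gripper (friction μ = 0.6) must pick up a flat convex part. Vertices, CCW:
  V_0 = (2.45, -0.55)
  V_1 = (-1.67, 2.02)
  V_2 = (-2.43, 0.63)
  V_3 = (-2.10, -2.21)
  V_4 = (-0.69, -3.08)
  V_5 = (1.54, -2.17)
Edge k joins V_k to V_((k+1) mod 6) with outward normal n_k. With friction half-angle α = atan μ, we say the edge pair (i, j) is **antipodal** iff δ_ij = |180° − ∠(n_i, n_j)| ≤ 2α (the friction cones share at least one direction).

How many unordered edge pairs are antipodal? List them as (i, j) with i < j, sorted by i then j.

count = 6; pairs: (0,2), (0,3), (0,4), (1,4), (1,5), (2,5)

α = atan 0.6 = 30.96°;  2α = 61.93°
n_0 = (+0.5293, +0.8485)
n_1 = (-0.8774, +0.4797)
n_2 = (-0.9933, -0.1154)
n_3 = (-0.5251, -0.8510)
n_4 = (+0.3778, -0.9259)
n_5 = (+0.8719, -0.4898)
  (0,1): δ = 86.71°  ·
  (0,2): δ = 51.42°  ✓
  (0,3): δ = 0.28°  ✓
  (0,4): δ = 54.15°  ✓
  (0,5): δ = 92.63°  ·
  (1,2): δ = 144.70°  ·
  (1,3): δ = 93.01°  ·
  (1,4): δ = 39.13°  ✓
  (1,5): δ = 0.66°  ✓
  (2,3): δ = 128.30°  ·
  (2,4): δ = 74.43°  ·
  (2,5): δ = 35.95°  ✓
  (3,4): δ = 126.13°  ·
  (3,5): δ = 87.65°  ·
  (4,5): δ = 141.52°  ·
antipodal pairs: 6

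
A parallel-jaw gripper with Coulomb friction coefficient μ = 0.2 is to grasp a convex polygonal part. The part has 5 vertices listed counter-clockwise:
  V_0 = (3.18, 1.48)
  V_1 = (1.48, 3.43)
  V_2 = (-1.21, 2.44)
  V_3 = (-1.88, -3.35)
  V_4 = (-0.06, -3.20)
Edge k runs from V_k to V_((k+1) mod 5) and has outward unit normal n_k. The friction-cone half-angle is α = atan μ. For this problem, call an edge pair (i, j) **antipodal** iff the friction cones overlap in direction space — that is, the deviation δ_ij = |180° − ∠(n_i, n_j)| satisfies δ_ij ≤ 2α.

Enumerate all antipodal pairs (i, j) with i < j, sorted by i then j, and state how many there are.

α = atan 0.2 = 11.31°;  2α = 22.62°
n_0 = (+0.7538, +0.6571)
n_1 = (-0.3454, +0.9385)
n_2 = (-0.9934, +0.1149)
n_3 = (+0.0821, -0.9966)
n_4 = (+0.8222, -0.5692)
  (0,1): δ = 110.88°  ·
  (0,2): δ = 47.68°  ·
  (0,3): δ = 53.63°  ·
  (0,4): δ = 104.22°  ·
  (1,2): δ = 116.81°  ·
  (1,3): δ = 15.49°  ✓
  (1,4): δ = 35.10°  ·
  (2,3): δ = 78.69°  ·
  (2,4): δ = 28.09°  ·
  (3,4): δ = 129.41°  ·
antipodal pairs: 1

count = 1; pairs: (1,3)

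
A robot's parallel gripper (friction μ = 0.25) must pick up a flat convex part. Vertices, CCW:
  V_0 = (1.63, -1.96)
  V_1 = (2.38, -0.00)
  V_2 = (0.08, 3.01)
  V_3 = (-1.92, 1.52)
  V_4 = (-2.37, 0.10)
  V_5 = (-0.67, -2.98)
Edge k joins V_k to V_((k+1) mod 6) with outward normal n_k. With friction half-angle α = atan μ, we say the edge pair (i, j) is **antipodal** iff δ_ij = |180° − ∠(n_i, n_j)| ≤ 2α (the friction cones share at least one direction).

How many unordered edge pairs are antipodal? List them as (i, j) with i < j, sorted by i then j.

count = 3; pairs: (0,3), (1,4), (2,5)

α = atan 0.25 = 14.04°;  2α = 28.07°
n_0 = (+0.9340, -0.3574)
n_1 = (+0.7946, +0.6072)
n_2 = (-0.5974, +0.8019)
n_3 = (-0.9533, +0.3021)
n_4 = (-0.8755, -0.4832)
n_5 = (+0.4054, -0.9141)
  (0,1): δ = 121.68°  ·
  (0,2): δ = 32.37°  ·
  (0,3): δ = 3.36°  ✓
  (0,4): δ = 49.84°  ·
  (0,5): δ = 134.86°  ·
  (1,2): δ = 90.70°  ·
  (1,3): δ = 54.97°  ·
  (1,4): δ = 8.49°  ✓
  (1,5): δ = 76.53°  ·
  (2,3): δ = 144.27°  ·
  (2,4): δ = 97.79°  ·
  (2,5): δ = 12.77°  ✓
  (3,4): δ = 133.52°  ·
  (3,5): δ = 48.50°  ·
  (4,5): δ = 94.98°  ·
antipodal pairs: 3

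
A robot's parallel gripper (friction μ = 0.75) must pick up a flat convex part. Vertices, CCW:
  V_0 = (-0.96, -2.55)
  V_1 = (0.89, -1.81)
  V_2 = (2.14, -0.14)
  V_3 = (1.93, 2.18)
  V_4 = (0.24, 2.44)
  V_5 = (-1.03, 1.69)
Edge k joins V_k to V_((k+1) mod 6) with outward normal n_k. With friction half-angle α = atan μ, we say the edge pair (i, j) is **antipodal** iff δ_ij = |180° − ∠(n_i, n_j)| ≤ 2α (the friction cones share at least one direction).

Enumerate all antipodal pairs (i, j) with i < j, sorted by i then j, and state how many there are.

α = atan 0.75 = 36.87°;  2α = 73.74°
n_0 = (+0.3714, -0.9285)
n_1 = (+0.8006, -0.5992)
n_2 = (+0.9959, +0.0901)
n_3 = (+0.1521, +0.9884)
n_4 = (-0.5085, +0.8611)
n_5 = (-0.9999, -0.0165)
  (0,1): δ = 148.62°  ·
  (0,2): δ = 106.63°  ·
  (0,3): δ = 30.55°  ✓
  (0,4): δ = 8.76°  ✓
  (0,5): δ = 69.14°  ✓
  (1,2): δ = 138.01°  ·
  (1,3): δ = 61.93°  ✓
  (1,4): δ = 22.62°  ✓
  (1,5): δ = 37.76°  ✓
  (2,3): δ = 103.92°  ·
  (2,4): δ = 64.61°  ✓
  (2,5): δ = 4.23°  ✓
  (3,4): δ = 140.69°  ·
  (3,5): δ = 80.31°  ·
  (4,5): δ = 119.62°  ·
antipodal pairs: 8

count = 8; pairs: (0,3), (0,4), (0,5), (1,3), (1,4), (1,5), (2,4), (2,5)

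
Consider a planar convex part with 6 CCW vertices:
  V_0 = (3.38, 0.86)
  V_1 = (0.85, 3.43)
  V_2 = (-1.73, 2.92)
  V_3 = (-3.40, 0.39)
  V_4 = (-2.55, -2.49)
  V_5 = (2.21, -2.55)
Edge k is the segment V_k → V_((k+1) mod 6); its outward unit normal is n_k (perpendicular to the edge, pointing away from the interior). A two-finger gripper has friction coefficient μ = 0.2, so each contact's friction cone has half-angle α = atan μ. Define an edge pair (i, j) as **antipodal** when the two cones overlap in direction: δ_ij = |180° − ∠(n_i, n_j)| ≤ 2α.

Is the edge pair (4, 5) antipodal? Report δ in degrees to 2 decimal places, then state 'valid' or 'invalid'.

δ = 108.22°, invalid

α = atan 0.2 = 11.31°;  2α = 22.62°
edge 4: e_4 = (+4.76, -0.06);  n_4 = (-0.0126, -0.9999)
edge 5: e_5 = (+1.17, +3.41);  n_5 = (+0.9459, -0.3245)
∠(n_4, n_5) = 71.78°
δ = |180° − 71.78°| = 108.22°
108.22° > 2α = 22.62°  →  invalid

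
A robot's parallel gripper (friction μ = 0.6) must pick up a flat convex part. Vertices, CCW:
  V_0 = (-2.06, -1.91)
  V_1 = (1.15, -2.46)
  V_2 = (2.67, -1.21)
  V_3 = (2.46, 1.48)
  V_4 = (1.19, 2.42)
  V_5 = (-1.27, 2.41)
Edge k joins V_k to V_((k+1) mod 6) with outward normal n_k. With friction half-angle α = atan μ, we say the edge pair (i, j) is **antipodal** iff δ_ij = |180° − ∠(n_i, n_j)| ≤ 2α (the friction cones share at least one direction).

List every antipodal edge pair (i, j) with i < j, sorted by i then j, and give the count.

α = atan 0.6 = 30.96°;  2α = 61.93°
n_0 = (-0.1689, -0.9856)
n_1 = (+0.6352, -0.7724)
n_2 = (+0.9970, +0.0778)
n_3 = (+0.5949, +0.8038)
n_4 = (-0.0041, +1.0000)
n_5 = (-0.9837, +0.1799)
  (0,1): δ = 130.84°  ·
  (0,2): δ = 75.81°  ·
  (0,3): δ = 26.78°  ✓
  (0,4): δ = 9.96°  ✓
  (0,5): δ = 89.36°  ·
  (1,2): δ = 124.97°  ·
  (1,3): δ = 75.94°  ·
  (1,4): δ = 39.20°  ✓
  (1,5): δ = 40.20°  ✓
  (2,3): δ = 130.97°  ·
  (2,4): δ = 94.23°  ·
  (2,5): δ = 14.83°  ✓
  (3,4): δ = 143.26°  ·
  (3,5): δ = 63.86°  ·
  (4,5): δ = 100.60°  ·
antipodal pairs: 5

count = 5; pairs: (0,3), (0,4), (1,4), (1,5), (2,5)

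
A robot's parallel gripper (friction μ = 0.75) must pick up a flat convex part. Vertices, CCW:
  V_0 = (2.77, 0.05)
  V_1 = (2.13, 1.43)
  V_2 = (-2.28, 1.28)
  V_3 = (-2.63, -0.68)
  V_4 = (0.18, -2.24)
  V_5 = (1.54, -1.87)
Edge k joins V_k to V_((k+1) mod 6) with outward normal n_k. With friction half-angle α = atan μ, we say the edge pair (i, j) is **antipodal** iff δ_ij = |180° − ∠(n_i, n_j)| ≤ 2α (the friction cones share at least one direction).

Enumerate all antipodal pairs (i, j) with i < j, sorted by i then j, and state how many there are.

α = atan 0.75 = 36.87°;  2α = 73.74°
n_0 = (+0.9072, +0.4207)
n_1 = (-0.0340, +0.9994)
n_2 = (-0.9844, +0.1758)
n_3 = (-0.4854, -0.8743)
n_4 = (+0.2625, -0.9649)
n_5 = (+0.8420, -0.5394)
  (0,1): δ = 112.93°  ·
  (0,2): δ = 35.01°  ✓
  (0,3): δ = 36.08°  ✓
  (0,4): δ = 80.34°  ·
  (0,5): δ = 122.47°  ·
  (1,2): δ = 102.07°  ·
  (1,3): δ = 30.99°  ✓
  (1,4): δ = 13.27°  ✓
  (1,5): δ = 55.41°  ✓
  (2,3): δ = 108.91°  ·
  (2,4): δ = 64.66°  ✓
  (2,5): δ = 22.52°  ✓
  (3,4): δ = 135.74°  ·
  (3,5): δ = 93.61°  ·
  (4,5): δ = 137.86°  ·
antipodal pairs: 7

count = 7; pairs: (0,2), (0,3), (1,3), (1,4), (1,5), (2,4), (2,5)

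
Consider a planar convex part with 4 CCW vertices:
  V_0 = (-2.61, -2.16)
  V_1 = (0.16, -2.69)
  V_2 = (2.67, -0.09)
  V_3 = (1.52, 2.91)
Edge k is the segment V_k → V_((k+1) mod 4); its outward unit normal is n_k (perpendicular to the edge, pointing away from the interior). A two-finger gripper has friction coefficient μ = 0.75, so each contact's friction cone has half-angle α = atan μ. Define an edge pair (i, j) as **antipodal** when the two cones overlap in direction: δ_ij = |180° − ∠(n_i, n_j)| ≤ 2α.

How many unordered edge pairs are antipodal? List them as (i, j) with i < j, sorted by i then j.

count = 4; pairs: (0,2), (0,3), (1,3), (2,3)

α = atan 0.75 = 36.87°;  2α = 73.74°
n_0 = (-0.1879, -0.9822)
n_1 = (+0.7194, -0.6945)
n_2 = (+0.9337, +0.3579)
n_3 = (-0.7753, +0.6316)
  (0,1): δ = 123.16°  ·
  (0,2): δ = 58.19°  ✓
  (0,3): δ = 61.67°  ✓
  (1,2): δ = 115.04°  ·
  (1,3): δ = 4.82°  ✓
  (2,3): δ = 60.14°  ✓
antipodal pairs: 4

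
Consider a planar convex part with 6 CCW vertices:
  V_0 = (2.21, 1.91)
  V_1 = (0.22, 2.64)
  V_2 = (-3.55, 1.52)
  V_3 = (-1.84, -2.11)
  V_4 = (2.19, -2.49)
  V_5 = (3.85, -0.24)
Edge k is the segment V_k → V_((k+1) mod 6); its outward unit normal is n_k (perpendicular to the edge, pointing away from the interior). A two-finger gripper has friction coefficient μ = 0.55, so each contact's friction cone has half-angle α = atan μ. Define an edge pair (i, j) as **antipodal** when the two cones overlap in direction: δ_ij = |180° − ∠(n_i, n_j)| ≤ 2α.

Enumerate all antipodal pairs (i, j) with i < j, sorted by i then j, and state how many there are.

count = 6; pairs: (0,2), (0,3), (1,3), (1,4), (2,5), (3,5)

α = atan 0.55 = 28.81°;  2α = 57.62°
n_0 = (+0.3444, +0.9388)
n_1 = (-0.2848, +0.9586)
n_2 = (-0.9046, -0.4262)
n_3 = (-0.0939, -0.9956)
n_4 = (+0.8047, -0.5937)
n_5 = (+0.7951, +0.6065)
  (0,1): δ = 143.31°  ·
  (0,2): δ = 44.63°  ✓
  (0,3): δ = 14.76°  ✓
  (0,4): δ = 73.73°  ·
  (0,5): δ = 147.48°  ·
  (1,2): δ = 81.32°  ·
  (1,3): δ = 21.93°  ✓
  (1,4): δ = 37.04°  ✓
  (1,5): δ = 110.79°  ·
  (2,3): δ = 120.61°  ·
  (2,4): δ = 61.64°  ·
  (2,5): δ = 12.11°  ✓
  (3,4): δ = 121.03°  ·
  (3,5): δ = 47.28°  ✓
  (4,5): δ = 106.24°  ·
antipodal pairs: 6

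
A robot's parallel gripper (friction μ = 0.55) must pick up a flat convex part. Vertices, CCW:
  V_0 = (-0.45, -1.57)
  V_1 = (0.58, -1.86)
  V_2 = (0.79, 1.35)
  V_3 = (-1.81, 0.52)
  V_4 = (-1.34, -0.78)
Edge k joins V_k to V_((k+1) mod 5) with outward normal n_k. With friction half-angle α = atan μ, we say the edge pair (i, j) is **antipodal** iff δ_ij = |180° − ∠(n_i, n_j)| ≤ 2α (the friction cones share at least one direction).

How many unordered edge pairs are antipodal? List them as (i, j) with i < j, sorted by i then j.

count = 3; pairs: (0,2), (1,3), (1,4)

α = atan 0.55 = 28.81°;  2α = 57.62°
n_0 = (-0.2710, -0.9626)
n_1 = (+0.9979, -0.0653)
n_2 = (-0.3041, +0.9526)
n_3 = (-0.9404, -0.3400)
n_4 = (-0.6638, -0.7479)
  (0,1): δ = 78.02°  ·
  (0,2): δ = 33.43°  ✓
  (0,3): δ = 125.60°  ·
  (0,4): δ = 154.13°  ·
  (1,2): δ = 68.55°  ·
  (1,3): δ = 23.62°  ✓
  (1,4): δ = 52.15°  ✓
  (2,3): δ = 87.83°  ·
  (2,4): δ = 59.30°  ·
  (3,4): δ = 151.47°  ·
antipodal pairs: 3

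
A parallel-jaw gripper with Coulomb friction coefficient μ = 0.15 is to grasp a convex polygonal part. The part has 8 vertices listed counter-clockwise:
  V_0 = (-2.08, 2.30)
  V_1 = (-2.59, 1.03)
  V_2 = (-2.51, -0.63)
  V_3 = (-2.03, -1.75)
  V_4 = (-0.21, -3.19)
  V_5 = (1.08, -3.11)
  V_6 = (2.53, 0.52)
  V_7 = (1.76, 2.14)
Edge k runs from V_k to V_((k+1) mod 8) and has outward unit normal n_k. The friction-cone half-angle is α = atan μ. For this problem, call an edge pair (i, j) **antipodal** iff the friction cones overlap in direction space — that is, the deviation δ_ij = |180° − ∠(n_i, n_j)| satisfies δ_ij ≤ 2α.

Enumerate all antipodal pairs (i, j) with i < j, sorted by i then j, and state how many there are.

α = atan 0.15 = 8.53°;  2α = 17.06°
n_0 = (-0.9280, +0.3727)
n_1 = (-0.9988, -0.0481)
n_2 = (-0.9191, -0.3939)
n_3 = (-0.6205, -0.7842)
n_4 = (+0.0619, -0.9981)
n_5 = (+0.9287, -0.3709)
n_6 = (+0.9032, +0.4293)
n_7 = (+0.0416, +0.9991)
  (0,1): δ = 155.36°  ·
  (0,2): δ = 134.92°  ·
  (0,3): δ = 106.47°  ·
  (0,4): δ = 64.57°  ·
  (0,5): δ = 0.10°  ✓
  (0,6): δ = 47.30°  ·
  (0,7): δ = 109.49°  ·
  (1,2): δ = 159.56°  ·
  (1,3): δ = 131.11°  ·
  (1,4): δ = 89.21°  ·
  (1,5): δ = 24.53°  ·
  (1,6): δ = 22.66°  ·
  (1,7): δ = 84.85°  ·
  (2,3): δ = 151.55°  ·
  (2,4): δ = 109.65°  ·
  (2,5): δ = 44.97°  ·
  (2,6): δ = 2.22°  ✓
  (2,7): δ = 64.42°  ·
  (3,4): δ = 138.10°  ·
  (3,5): δ = 73.42°  ·
  (3,6): δ = 26.23°  ·
  (3,7): δ = 35.97°  ·
  (4,5): δ = 115.32°  ·
  (4,6): δ = 68.13°  ·
  (4,7): δ = 5.93°  ✓
  (5,6): δ = 132.80°  ·
  (5,7): δ = 70.61°  ·
  (6,7): δ = 117.81°  ·
antipodal pairs: 3

count = 3; pairs: (0,5), (2,6), (4,7)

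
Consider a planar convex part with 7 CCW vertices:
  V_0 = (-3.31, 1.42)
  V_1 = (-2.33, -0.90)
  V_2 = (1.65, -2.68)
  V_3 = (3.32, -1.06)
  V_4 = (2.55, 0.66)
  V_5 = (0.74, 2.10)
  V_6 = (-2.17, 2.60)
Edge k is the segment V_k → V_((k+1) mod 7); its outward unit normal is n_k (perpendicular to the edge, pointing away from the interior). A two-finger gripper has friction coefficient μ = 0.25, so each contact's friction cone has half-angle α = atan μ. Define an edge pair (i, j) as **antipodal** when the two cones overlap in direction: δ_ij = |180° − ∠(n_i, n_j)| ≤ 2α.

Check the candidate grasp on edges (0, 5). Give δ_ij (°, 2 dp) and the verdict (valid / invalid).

α = atan 0.25 = 14.04°;  2α = 28.07°
edge 0: e_0 = (+0.98, -2.32);  n_0 = (-0.9212, -0.3891)
edge 5: e_5 = (-2.91, +0.50);  n_5 = (+0.1693, +0.9856)
∠(n_0, n_5) = 122.65°
δ = |180° − 122.65°| = 57.35°
57.35° > 2α = 28.07°  →  invalid

δ = 57.35°, invalid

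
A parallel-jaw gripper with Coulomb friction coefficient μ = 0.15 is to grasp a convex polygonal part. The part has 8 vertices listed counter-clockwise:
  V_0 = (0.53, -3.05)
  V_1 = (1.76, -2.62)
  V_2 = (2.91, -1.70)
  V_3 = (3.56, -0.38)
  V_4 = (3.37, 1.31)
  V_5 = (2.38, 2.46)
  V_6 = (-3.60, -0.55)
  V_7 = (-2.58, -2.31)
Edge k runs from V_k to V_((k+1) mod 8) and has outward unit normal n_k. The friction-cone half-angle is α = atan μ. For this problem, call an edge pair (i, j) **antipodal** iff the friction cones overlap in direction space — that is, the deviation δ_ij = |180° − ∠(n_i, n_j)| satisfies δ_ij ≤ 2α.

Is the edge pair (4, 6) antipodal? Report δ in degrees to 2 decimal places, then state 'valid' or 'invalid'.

α = atan 0.15 = 8.53°;  2α = 17.06°
edge 4: e_4 = (-0.99, +1.15);  n_4 = (+0.7579, +0.6524)
edge 6: e_6 = (+1.02, -1.76);  n_6 = (-0.8652, -0.5014)
∠(n_4, n_6) = 169.37°
δ = |180° − 169.37°| = 10.63°
10.63° ≤ 2α = 17.06°  →  valid

δ = 10.63°, valid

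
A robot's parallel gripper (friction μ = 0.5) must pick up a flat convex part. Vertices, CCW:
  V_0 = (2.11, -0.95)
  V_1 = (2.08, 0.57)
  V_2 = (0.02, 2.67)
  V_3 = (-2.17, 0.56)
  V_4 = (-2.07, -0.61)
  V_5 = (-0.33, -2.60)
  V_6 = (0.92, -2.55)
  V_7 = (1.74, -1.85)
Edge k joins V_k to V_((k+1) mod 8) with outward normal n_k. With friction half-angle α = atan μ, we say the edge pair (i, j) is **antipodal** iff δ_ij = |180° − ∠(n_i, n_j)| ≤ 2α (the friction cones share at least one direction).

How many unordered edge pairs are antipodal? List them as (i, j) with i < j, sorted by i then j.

α = atan 0.5 = 26.57°;  2α = 53.13°
n_0 = (+0.9998, +0.0197)
n_1 = (+0.7139, +0.7003)
n_2 = (-0.6938, +0.7201)
n_3 = (-0.9964, -0.0852)
n_4 = (-0.7528, -0.6582)
n_5 = (+0.0400, -0.9992)
n_6 = (+0.6493, -0.7606)
n_7 = (+0.9249, -0.3802)
  (0,1): δ = 136.68°  ·
  (0,2): δ = 47.20°  ✓
  (0,3): δ = 3.75°  ✓
  (0,4): δ = 40.03°  ✓
  (0,5): δ = 91.16°  ·
  (0,6): δ = 129.36°  ·
  (0,7): δ = 156.52°  ·
  (1,2): δ = 90.51°  ·
  (1,3): δ = 39.56°  ✓
  (1,4): δ = 3.28°  ✓
  (1,5): δ = 47.84°  ✓
  (1,6): δ = 86.04°  ·
  (1,7): δ = 113.20°  ·
  (2,3): δ = 129.05°  ·
  (2,4): δ = 92.77°  ·
  (2,5): δ = 41.64°  ✓
  (2,6): δ = 3.45°  ✓
  (2,7): δ = 23.72°  ✓
  (3,4): δ = 143.72°  ·
  (3,5): δ = 92.59°  ·
  (3,6): δ = 54.40°  ·
  (3,7): δ = 27.23°  ✓
  (4,5): δ = 128.87°  ·
  (4,6): δ = 90.68°  ·
  (4,7): δ = 63.51°  ·
  (5,6): δ = 141.80°  ·
  (5,7): δ = 114.64°  ·
  (6,7): δ = 152.83°  ·
antipodal pairs: 10

count = 10; pairs: (0,2), (0,3), (0,4), (1,3), (1,4), (1,5), (2,5), (2,6), (2,7), (3,7)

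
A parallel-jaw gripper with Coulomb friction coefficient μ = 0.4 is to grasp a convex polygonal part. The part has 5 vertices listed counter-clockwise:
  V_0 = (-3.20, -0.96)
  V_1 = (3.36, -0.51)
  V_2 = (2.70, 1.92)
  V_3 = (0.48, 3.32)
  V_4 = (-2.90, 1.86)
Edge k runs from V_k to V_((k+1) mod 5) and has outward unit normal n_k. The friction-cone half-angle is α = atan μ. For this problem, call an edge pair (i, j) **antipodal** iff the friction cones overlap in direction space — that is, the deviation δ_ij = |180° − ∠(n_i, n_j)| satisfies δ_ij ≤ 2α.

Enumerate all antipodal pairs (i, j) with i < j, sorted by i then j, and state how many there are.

α = atan 0.4 = 21.80°;  2α = 43.60°
n_0 = (+0.0684, -0.9977)
n_1 = (+0.9650, +0.2621)
n_2 = (+0.5334, +0.8459)
n_3 = (-0.3965, +0.9180)
n_4 = (-0.9944, +0.1058)
  (0,1): δ = 78.73°  ·
  (0,2): δ = 36.16°  ✓
  (0,3): δ = 19.44°  ✓
  (0,4): δ = 80.00°  ·
  (1,2): δ = 137.43°  ·
  (1,3): δ = 81.83°  ·
  (1,4): δ = 21.27°  ✓
  (2,3): δ = 124.40°  ·
  (2,4): δ = 63.84°  ·
  (3,4): δ = 119.43°  ·
antipodal pairs: 3

count = 3; pairs: (0,2), (0,3), (1,4)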